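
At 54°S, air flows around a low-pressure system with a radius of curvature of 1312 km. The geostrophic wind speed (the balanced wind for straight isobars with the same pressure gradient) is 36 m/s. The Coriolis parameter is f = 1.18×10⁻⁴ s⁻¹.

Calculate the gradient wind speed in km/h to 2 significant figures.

Around a low, centrifugal force acts outward with Coriolis, so pressure-gradient force balances both:
(1/ρ)|∂P/∂n| = fV + V²/R  →  V² + fR·V − fR·V_g = 0
With fR = 1.18×10⁻⁴ × 1312×10³ m = 155 m/s:
V = [−fR + √((fR)² + 4 fR V_g)]/2 = [−155 + √(155² + 4×155×36)]/2 = 30.1 m/s
Subgeostrophic (V < V_g = 36 m/s), as expected around a low.
Converting: 30.1 m/s × 3.6 = 110 km/h

110 km/h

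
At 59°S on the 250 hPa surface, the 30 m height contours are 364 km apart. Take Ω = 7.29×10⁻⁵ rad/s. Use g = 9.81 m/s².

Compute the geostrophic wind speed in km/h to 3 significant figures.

Coriolis parameter at 59°S:
f = 2Ω sin φ = 2 × 7.29×10⁻⁵ × sin 59° = 1.25×10⁻⁴ s⁻¹
Height gradient: |∂Z/∂n| = 30 m / 364000 m = 8.24×10⁻⁵
On a pressure surface, geostrophic balance gives V_g = (g/f)|∂Z/∂n|:
V_g = 9.81 × 8.24×10⁻⁵ / 1.25×10⁻⁴ = 6.47 m/s
Converting: 6.47 m/s × 3.6 = 23.3 km/h

23.3 km/h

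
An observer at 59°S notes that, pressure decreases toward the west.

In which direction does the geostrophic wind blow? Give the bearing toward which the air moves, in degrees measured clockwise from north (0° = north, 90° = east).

180°

The pressure-gradient force points toward the west (bearing 270°).
Geostrophic balance: in the Southern Hemisphere the Coriolis force deflects motion to the left, so the geostrophic wind blows 90° to the left of the pressure-gradient force (low pressure on the right).
Rotating 270° by 90° counterclockwise gives 180° — the wind blows toward the south.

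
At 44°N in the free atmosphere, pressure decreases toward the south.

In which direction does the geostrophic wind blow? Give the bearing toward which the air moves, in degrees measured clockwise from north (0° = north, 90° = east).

270°

The pressure-gradient force points toward the south (bearing 180°).
Geostrophic balance: in the Northern Hemisphere the Coriolis force deflects motion to the right, so the geostrophic wind blows 90° to the right of the pressure-gradient force (low pressure on the left).
Rotating 180° by 90° clockwise gives 270° — the wind blows toward the west.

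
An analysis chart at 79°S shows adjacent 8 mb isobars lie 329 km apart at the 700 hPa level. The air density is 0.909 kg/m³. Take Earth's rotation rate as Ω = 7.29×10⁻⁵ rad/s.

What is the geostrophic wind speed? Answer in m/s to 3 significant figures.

Coriolis parameter at 79°S:
f = 2Ω sin φ = 2 × 7.29×10⁻⁵ × sin 79° = 1.43×10⁻⁴ s⁻¹
Pressure gradient: |∂P/∂n| = 800 Pa / 329000 m = 2.43×10⁻³ Pa/m
Geostrophic balance (pressure-gradient force = Coriolis force):
V_g = (1/(fρ)) |∂P/∂n| = 2.43×10⁻³ / (1.43×10⁻⁴ × 0.909) = 18.7 m/s

18.7 m/s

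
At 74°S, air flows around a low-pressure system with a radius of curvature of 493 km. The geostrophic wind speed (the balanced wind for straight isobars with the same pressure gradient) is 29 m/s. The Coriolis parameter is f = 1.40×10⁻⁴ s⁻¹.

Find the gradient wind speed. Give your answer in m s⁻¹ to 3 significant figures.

Around a low, centrifugal force acts outward with Coriolis, so pressure-gradient force balances both:
(1/ρ)|∂P/∂n| = fV + V²/R  →  V² + fR·V − fR·V_g = 0
With fR = 1.40×10⁻⁴ × 493×10³ m = 69.0 m/s:
V = [−fR + √((fR)² + 4 fR V_g)]/2 = [−69.0 + √(69.0² + 4×69.0×29)]/2 = 22 m/s
Subgeostrophic (V < V_g = 29 m/s), as expected around a low.

22.0 m s⁻¹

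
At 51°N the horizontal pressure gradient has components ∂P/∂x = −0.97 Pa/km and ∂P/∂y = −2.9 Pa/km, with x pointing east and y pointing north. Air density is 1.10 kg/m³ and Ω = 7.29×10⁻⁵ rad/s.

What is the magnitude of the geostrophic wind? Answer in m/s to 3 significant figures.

Coriolis parameter at 51°N:
f = 2Ω sin φ = 2 × 7.29×10⁻⁵ × sin 51° = 1.13×10⁻⁴ s⁻¹
Component geostrophic relations (x east, y north):
u_g = −(1/(fρ)) ∂P/∂y,  v_g = (1/(fρ)) ∂P/∂x
u_g = −(−2.9×10⁻³)/(1.13×10⁻⁴ × 1.10) = 23.3 m/s;  v_g = (−0.97×10⁻³)/(1.13×10⁻⁴ × 1.10) = −7.78 m/s
|V_g| = √(u_g² + v_g²) = 24.5 m/s

24.5 m/s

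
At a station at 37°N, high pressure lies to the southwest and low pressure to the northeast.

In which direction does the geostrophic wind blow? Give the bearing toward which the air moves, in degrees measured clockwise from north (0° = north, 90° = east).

135°

The pressure-gradient force points toward the northeast (bearing 045°).
Geostrophic balance: in the Northern Hemisphere the Coriolis force deflects motion to the right, so the geostrophic wind blows 90° to the right of the pressure-gradient force (low pressure on the left).
Rotating 045° by 90° clockwise gives 135° — the wind blows toward the southeast.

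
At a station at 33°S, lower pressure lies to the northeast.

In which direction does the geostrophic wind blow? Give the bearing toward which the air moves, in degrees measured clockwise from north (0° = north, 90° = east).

The pressure-gradient force points toward the northeast (bearing 045°).
Geostrophic balance: in the Southern Hemisphere the Coriolis force deflects motion to the left, so the geostrophic wind blows 90° to the left of the pressure-gradient force (low pressure on the right).
Rotating 045° by 90° counterclockwise gives 315° — the wind blows toward the northwest.

315°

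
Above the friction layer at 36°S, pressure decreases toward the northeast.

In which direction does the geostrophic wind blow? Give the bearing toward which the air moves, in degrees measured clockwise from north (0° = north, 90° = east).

315°

The pressure-gradient force points toward the northeast (bearing 045°).
Geostrophic balance: in the Southern Hemisphere the Coriolis force deflects motion to the left, so the geostrophic wind blows 90° to the left of the pressure-gradient force (low pressure on the right).
Rotating 045° by 90° counterclockwise gives 315° — the wind blows toward the northwest.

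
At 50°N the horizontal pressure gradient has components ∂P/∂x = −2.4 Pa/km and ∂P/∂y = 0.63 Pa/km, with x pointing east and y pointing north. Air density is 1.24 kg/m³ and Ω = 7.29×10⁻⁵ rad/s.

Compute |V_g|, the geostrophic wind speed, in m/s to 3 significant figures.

17.9 m/s

Coriolis parameter at 50°N:
f = 2Ω sin φ = 2 × 7.29×10⁻⁵ × sin 50° = 1.12×10⁻⁴ s⁻¹
Component geostrophic relations (x east, y north):
u_g = −(1/(fρ)) ∂P/∂y,  v_g = (1/(fρ)) ∂P/∂x
u_g = −(0.63×10⁻³)/(1.12×10⁻⁴ × 1.24) = −4.55 m/s;  v_g = (−2.4×10⁻³)/(1.12×10⁻⁴ × 1.24) = −17.3 m/s
|V_g| = √(u_g² + v_g²) = 17.9 m/s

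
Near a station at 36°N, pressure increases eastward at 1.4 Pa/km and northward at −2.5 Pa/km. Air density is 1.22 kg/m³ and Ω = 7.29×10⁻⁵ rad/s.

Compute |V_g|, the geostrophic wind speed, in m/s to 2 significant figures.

27 m/s

Coriolis parameter at 36°N:
f = 2Ω sin φ = 2 × 7.29×10⁻⁵ × sin 36° = 8.57×10⁻⁵ s⁻¹
Component geostrophic relations (x east, y north):
u_g = −(1/(fρ)) ∂P/∂y,  v_g = (1/(fρ)) ∂P/∂x
u_g = −(−2.5×10⁻³)/(8.57×10⁻⁵ × 1.22) = 23.9 m/s;  v_g = (1.4×10⁻³)/(8.57×10⁻⁵ × 1.22) = 13.4 m/s
|V_g| = √(u_g² + v_g²) = 27.4 m/s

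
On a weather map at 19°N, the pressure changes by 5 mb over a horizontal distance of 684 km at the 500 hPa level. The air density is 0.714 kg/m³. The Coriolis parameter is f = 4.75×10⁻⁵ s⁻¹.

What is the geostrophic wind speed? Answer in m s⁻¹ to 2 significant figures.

22 m s⁻¹

Pressure gradient: |∂P/∂n| = 500 Pa / 684000 m = 7.31×10⁻⁴ Pa/m
Geostrophic balance (pressure-gradient force = Coriolis force):
V_g = (1/(fρ)) |∂P/∂n| = 7.31×10⁻⁴ / (4.75×10⁻⁵ × 0.714) = 21.6 m/s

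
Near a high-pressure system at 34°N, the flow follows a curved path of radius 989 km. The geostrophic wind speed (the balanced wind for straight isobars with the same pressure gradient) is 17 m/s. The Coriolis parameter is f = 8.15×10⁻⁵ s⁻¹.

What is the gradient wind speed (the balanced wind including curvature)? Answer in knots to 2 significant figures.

Around a high, pressure-gradient force acts outward with centrifugal, so Coriolis balances both:
fV = (1/ρ)|∂P/∂n| + V²/R  →  V² − fR·V + fR·V_g = 0
With fR = 8.15×10⁻⁵ × 989×10³ m = 80.6 m/s:
V = [fR − √((fR)² − 4 fR V_g)]/2 = [80.6 − √(80.6² − 4×80.6×17)]/2 = 24.4 m/s
Supergeostrophic (V > V_g = 17 m/s), as expected around a high.
Converting: 24.4 m/s × 1.944 = 47 knots

47 knots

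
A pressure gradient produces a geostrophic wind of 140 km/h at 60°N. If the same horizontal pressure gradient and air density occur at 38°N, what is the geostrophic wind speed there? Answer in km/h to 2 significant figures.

With the same pressure gradient and density, V_g ∝ 1/f ∝ 1/sin φ.
V₂ = V₁ · sin φ₁ / sin φ₂ = 140 × sin 60° / sin 38°
V₂ = 140 × 0.8660/0.6157 = 200 km/h

200 km/h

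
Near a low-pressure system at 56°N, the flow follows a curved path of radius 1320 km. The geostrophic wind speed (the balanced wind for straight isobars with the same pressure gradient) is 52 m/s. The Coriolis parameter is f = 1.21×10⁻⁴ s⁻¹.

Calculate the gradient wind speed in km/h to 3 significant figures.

149 km/h

Around a low, centrifugal force acts outward with Coriolis, so pressure-gradient force balances both:
(1/ρ)|∂P/∂n| = fV + V²/R  →  V² + fR·V − fR·V_g = 0
With fR = 1.21×10⁻⁴ × 1320×10³ m = 160 m/s:
V = [−fR + √((fR)² + 4 fR V_g)]/2 = [−160 + √(160² + 4×160×52)]/2 = 41.3 m/s
Subgeostrophic (V < V_g = 52 m/s), as expected around a low.
Converting: 41.3 m/s × 3.6 = 149 km/h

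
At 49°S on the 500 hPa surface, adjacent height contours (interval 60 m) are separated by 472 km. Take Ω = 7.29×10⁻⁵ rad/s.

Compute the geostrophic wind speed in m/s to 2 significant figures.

Coriolis parameter at 49°S:
f = 2Ω sin φ = 2 × 7.29×10⁻⁵ × sin 49° = 1.10×10⁻⁴ s⁻¹
Height gradient: |∂Z/∂n| = 60 m / 472000 m = 1.27×10⁻⁴
On a pressure surface, geostrophic balance gives V_g = (g/f)|∂Z/∂n|:
V_g = 9.81 × 1.27×10⁻⁴ / 1.10×10⁻⁴ = 11.3 m/s

11 m/s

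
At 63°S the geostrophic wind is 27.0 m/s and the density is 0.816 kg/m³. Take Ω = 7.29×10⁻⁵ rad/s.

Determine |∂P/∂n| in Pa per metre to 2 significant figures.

Coriolis parameter at 63°S:
f = 2Ω sin φ = 2 × 7.29×10⁻⁵ × sin 63° = 1.30×10⁻⁴ s⁻¹
Geostrophic balance rearranged: |∂P/∂n| = f ρ V_g
|∂P/∂n| = 1.30×10⁻⁴ × 0.816 × 27.0 = 2.86×10⁻³ Pa/m

2.9×10⁻³ Pa/m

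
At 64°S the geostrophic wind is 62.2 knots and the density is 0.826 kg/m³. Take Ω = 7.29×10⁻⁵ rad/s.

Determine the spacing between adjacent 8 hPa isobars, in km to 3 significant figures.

Coriolis parameter at 64°S:
f = 2Ω sin φ = 2 × 7.29×10⁻⁵ × sin 64° = 1.31×10⁻⁴ s⁻¹
Wind speed in SI: 62.2 knots = 32.0 m/s
Geostrophic balance rearranged: |∂P/∂n| = f ρ V_g
|∂P/∂n| = 1.31×10⁻⁴ × 0.826 × 32.0 = 3.46×10⁻³ Pa/m
Isobar spacing: Δn = ΔP/|∂P/∂n| = 800 Pa / 3.46×10⁻³ Pa/m = 230974 m ≈ 231 km

231 km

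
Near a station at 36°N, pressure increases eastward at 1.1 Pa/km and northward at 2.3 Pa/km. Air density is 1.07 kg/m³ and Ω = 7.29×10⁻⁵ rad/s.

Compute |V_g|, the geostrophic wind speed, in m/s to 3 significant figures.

Coriolis parameter at 36°N:
f = 2Ω sin φ = 2 × 7.29×10⁻⁵ × sin 36° = 8.57×10⁻⁵ s⁻¹
Component geostrophic relations (x east, y north):
u_g = −(1/(fρ)) ∂P/∂y,  v_g = (1/(fρ)) ∂P/∂x
u_g = −(2.3×10⁻³)/(8.57×10⁻⁵ × 1.07) = −25.1 m/s;  v_g = (1.1×10⁻³)/(8.57×10⁻⁵ × 1.07) = 12.0 m/s
|V_g| = √(u_g² + v_g²) = 27.8 m/s

27.8 m/s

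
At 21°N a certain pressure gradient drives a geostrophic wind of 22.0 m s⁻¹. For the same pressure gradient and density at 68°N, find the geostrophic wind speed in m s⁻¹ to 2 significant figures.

8.5 m s⁻¹

With the same pressure gradient and density, V_g ∝ 1/f ∝ 1/sin φ.
V₂ = V₁ · sin φ₁ / sin φ₂ = 22.0 × sin 21° / sin 68°
V₂ = 22.0 × 0.3584/0.9272 = 8.5 m s⁻¹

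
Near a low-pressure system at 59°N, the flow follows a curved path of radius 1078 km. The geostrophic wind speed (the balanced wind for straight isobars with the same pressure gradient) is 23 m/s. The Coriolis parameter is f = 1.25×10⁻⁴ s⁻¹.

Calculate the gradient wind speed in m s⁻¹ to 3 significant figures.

20.0 m s⁻¹

Around a low, centrifugal force acts outward with Coriolis, so pressure-gradient force balances both:
(1/ρ)|∂P/∂n| = fV + V²/R  →  V² + fR·V − fR·V_g = 0
With fR = 1.25×10⁻⁴ × 1078×10³ m = 135 m/s:
V = [−fR + √((fR)² + 4 fR V_g)]/2 = [−135 + √(135² + 4×135×23)]/2 = 20 m/s
Subgeostrophic (V < V_g = 23 m/s), as expected around a low.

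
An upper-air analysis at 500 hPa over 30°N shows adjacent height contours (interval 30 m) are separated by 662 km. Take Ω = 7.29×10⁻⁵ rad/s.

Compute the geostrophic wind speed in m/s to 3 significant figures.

Coriolis parameter at 30°N:
f = 2Ω sin φ = 2 × 7.29×10⁻⁵ × sin 30° = 7.29×10⁻⁵ s⁻¹
Height gradient: |∂Z/∂n| = 30 m / 662000 m = 4.53×10⁻⁵
On a pressure surface, geostrophic balance gives V_g = (g/f)|∂Z/∂n|:
V_g = 9.81 × 4.53×10⁻⁵ / 7.29×10⁻⁵ = 6.10 m/s

6.10 m/s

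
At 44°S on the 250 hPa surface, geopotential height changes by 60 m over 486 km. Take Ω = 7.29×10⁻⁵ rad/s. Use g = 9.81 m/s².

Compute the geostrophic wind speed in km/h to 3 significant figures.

Coriolis parameter at 44°S:
f = 2Ω sin φ = 2 × 7.29×10⁻⁵ × sin 44° = 1.01×10⁻⁴ s⁻¹
Height gradient: |∂Z/∂n| = 60 m / 486000 m = 1.23×10⁻⁴
On a pressure surface, geostrophic balance gives V_g = (g/f)|∂Z/∂n|:
V_g = 9.81 × 1.23×10⁻⁴ / 1.01×10⁻⁴ = 12.0 m/s
Converting: 12.0 m/s × 3.6 = 43.0 km/h

43.0 km/h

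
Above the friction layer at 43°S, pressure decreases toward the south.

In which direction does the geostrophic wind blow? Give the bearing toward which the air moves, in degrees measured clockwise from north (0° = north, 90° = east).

090°

The pressure-gradient force points toward the south (bearing 180°).
Geostrophic balance: in the Southern Hemisphere the Coriolis force deflects motion to the left, so the geostrophic wind blows 90° to the left of the pressure-gradient force (low pressure on the right).
Rotating 180° by 90° counterclockwise gives 090° — the wind blows toward the east.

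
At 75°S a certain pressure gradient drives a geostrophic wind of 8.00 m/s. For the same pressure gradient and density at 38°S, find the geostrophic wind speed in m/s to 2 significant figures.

With the same pressure gradient and density, V_g ∝ 1/f ∝ 1/sin φ.
V₂ = V₁ · sin φ₁ / sin φ₂ = 8.00 × sin 75° / sin 38°
V₂ = 8.00 × 0.9659/0.6157 = 13 m/s

13 m/s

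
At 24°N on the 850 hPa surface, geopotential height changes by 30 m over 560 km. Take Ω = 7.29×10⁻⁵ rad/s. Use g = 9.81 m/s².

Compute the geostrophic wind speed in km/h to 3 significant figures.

31.9 km/h

Coriolis parameter at 24°N:
f = 2Ω sin φ = 2 × 7.29×10⁻⁵ × sin 24° = 5.93×10⁻⁵ s⁻¹
Height gradient: |∂Z/∂n| = 30 m / 560000 m = 5.36×10⁻⁵
On a pressure surface, geostrophic balance gives V_g = (g/f)|∂Z/∂n|:
V_g = 9.81 × 5.36×10⁻⁵ / 5.93×10⁻⁵ = 8.86 m/s
Converting: 8.86 m/s × 3.6 = 31.9 km/h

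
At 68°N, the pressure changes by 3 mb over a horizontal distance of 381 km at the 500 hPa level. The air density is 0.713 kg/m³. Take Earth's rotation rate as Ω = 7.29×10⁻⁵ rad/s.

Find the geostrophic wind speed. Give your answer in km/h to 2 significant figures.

Coriolis parameter at 68°N:
f = 2Ω sin φ = 2 × 7.29×10⁻⁵ × sin 68° = 1.35×10⁻⁴ s⁻¹
Pressure gradient: |∂P/∂n| = 300 Pa / 381000 m = 7.87×10⁻⁴ Pa/m
Geostrophic balance (pressure-gradient force = Coriolis force):
V_g = (1/(fρ)) |∂P/∂n| = 7.87×10⁻⁴ / (1.35×10⁻⁴ × 0.713) = 8.17 m/s
Converting: 8.17 m/s × 3.6 = 29 km/h

29 km/h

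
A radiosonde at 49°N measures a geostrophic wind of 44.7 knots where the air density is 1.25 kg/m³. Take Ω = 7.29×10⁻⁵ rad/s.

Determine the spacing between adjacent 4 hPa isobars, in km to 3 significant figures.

126 km

Coriolis parameter at 49°N:
f = 2Ω sin φ = 2 × 7.29×10⁻⁵ × sin 49° = 1.10×10⁻⁴ s⁻¹
Wind speed in SI: 44.7 knots = 23.0 m/s
Geostrophic balance rearranged: |∂P/∂n| = f ρ V_g
|∂P/∂n| = 1.10×10⁻⁴ × 1.25 × 23.0 = 3.16×10⁻³ Pa/m
Isobar spacing: Δn = ΔP/|∂P/∂n| = 400 Pa / 3.16×10⁻³ Pa/m = 126464 m ≈ 126 km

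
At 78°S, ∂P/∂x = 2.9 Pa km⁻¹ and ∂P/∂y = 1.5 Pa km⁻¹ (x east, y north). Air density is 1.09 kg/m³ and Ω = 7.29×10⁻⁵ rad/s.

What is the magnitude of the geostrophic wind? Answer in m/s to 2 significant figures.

Coriolis parameter at 78°S:
f = 2Ω sin φ = 2 × 7.29×10⁻⁵ × sin 78° = 1.43×10⁻⁴ s⁻¹
In the Southern Hemisphere f is negative: f = −1.43×10⁻⁴ s⁻¹.
Component geostrophic relations (x east, y north):
u_g = −(1/(fρ)) ∂P/∂y,  v_g = (1/(fρ)) ∂P/∂x
u_g = −(1.5×10⁻³)/(−1.43×10⁻⁴ × 1.09) = 9.65 m/s;  v_g = (2.9×10⁻³)/(−1.43×10⁻⁴ × 1.09) = −18.7 m/s
|V_g| = √(u_g² + v_g²) = 21.0 m/s

21 m/s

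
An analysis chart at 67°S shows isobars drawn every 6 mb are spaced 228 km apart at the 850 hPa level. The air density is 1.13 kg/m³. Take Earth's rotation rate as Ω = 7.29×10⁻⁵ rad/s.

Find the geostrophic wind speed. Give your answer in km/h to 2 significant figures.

62 km/h

Coriolis parameter at 67°S:
f = 2Ω sin φ = 2 × 7.29×10⁻⁵ × sin 67° = 1.34×10⁻⁴ s⁻¹
Pressure gradient: |∂P/∂n| = 600 Pa / 228000 m = 2.63×10⁻³ Pa/m
Geostrophic balance (pressure-gradient force = Coriolis force):
V_g = (1/(fρ)) |∂P/∂n| = 2.63×10⁻³ / (1.34×10⁻⁴ × 1.13) = 17.4 m/s
Converting: 17.4 m/s × 3.6 = 62 km/h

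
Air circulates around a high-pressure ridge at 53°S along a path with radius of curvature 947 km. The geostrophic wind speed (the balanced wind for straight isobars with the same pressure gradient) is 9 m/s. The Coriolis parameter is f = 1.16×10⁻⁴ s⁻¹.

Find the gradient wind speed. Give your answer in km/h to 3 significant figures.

35.6 km/h

Around a high, pressure-gradient force acts outward with centrifugal, so Coriolis balances both:
fV = (1/ρ)|∂P/∂n| + V²/R  →  V² − fR·V + fR·V_g = 0
With fR = 1.16×10⁻⁴ × 947×10³ m = 110 m/s:
V = [fR − √((fR)² − 4 fR V_g)]/2 = [110 − √(110² − 4×110×9)]/2 = 9.89 m/s
Supergeostrophic (V > V_g = 9 m/s), as expected around a high.
Converting: 9.89 m/s × 3.6 = 35.6 km/h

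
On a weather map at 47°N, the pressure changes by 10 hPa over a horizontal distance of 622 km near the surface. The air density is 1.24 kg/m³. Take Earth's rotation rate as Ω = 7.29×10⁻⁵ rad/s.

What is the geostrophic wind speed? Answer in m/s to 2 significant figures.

12 m/s

Coriolis parameter at 47°N:
f = 2Ω sin φ = 2 × 7.29×10⁻⁵ × sin 47° = 1.07×10⁻⁴ s⁻¹
Pressure gradient: |∂P/∂n| = 1000 Pa / 622000 m = 1.61×10⁻³ Pa/m
Geostrophic balance (pressure-gradient force = Coriolis force):
V_g = (1/(fρ)) |∂P/∂n| = 1.61×10⁻³ / (1.07×10⁻⁴ × 1.24) = 12.2 m/s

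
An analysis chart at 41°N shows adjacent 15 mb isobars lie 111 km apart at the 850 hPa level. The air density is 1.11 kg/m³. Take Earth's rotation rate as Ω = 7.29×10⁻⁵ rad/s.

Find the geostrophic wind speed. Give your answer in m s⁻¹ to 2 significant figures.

130 m s⁻¹

Coriolis parameter at 41°N:
f = 2Ω sin φ = 2 × 7.29×10⁻⁵ × sin 41° = 9.57×10⁻⁵ s⁻¹
Pressure gradient: |∂P/∂n| = 1500 Pa / 111000 m = 1.35×10⁻² Pa/m
Geostrophic balance (pressure-gradient force = Coriolis force):
V_g = (1/(fρ)) |∂P/∂n| = 1.35×10⁻² / (9.57×10⁻⁵ × 1.11) = 127 m/s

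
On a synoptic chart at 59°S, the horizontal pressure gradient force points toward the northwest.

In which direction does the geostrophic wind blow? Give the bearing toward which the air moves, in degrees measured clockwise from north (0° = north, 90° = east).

225°

The pressure-gradient force points toward the northwest (bearing 315°).
Geostrophic balance: in the Southern Hemisphere the Coriolis force deflects motion to the left, so the geostrophic wind blows 90° to the left of the pressure-gradient force (low pressure on the right).
Rotating 315° by 90° counterclockwise gives 225° — the wind blows toward the southwest.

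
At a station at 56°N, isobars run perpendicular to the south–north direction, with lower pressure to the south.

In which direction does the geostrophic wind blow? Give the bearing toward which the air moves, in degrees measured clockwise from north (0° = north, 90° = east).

270°

The pressure-gradient force points toward the south (bearing 180°).
Geostrophic balance: in the Northern Hemisphere the Coriolis force deflects motion to the right, so the geostrophic wind blows 90° to the right of the pressure-gradient force (low pressure on the left).
Rotating 180° by 90° clockwise gives 270° — the wind blows toward the west.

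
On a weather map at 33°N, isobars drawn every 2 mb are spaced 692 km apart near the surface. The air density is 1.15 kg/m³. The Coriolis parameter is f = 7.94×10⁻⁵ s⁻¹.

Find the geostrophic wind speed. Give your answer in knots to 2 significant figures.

Pressure gradient: |∂P/∂n| = 200 Pa / 692000 m = 2.89×10⁻⁴ Pa/m
Geostrophic balance (pressure-gradient force = Coriolis force):
V_g = (1/(fρ)) |∂P/∂n| = 2.89×10⁻⁴ / (7.94×10⁻⁵ × 1.15) = 3.17 m/s
Converting: 3.17 m/s × 1.944 = 6.2 knots

6.2 knots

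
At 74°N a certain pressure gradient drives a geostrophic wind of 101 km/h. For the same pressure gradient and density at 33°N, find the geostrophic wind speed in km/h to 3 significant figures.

With the same pressure gradient and density, V_g ∝ 1/f ∝ 1/sin φ.
V₂ = V₁ · sin φ₁ / sin φ₂ = 101 × sin 74° / sin 33°
V₂ = 101 × 0.9613/0.5446 = 178 km/h

178 km/h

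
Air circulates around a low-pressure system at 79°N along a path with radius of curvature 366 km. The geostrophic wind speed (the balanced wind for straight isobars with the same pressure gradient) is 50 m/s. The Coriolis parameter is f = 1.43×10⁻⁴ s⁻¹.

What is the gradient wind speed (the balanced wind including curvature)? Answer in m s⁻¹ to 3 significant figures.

Around a low, centrifugal force acts outward with Coriolis, so pressure-gradient force balances both:
(1/ρ)|∂P/∂n| = fV + V²/R  →  V² + fR·V − fR·V_g = 0
With fR = 1.43×10⁻⁴ × 366×10³ m = 52.3 m/s:
V = [−fR + √((fR)² + 4 fR V_g)]/2 = [−52.3 + √(52.3² + 4×52.3×50)]/2 = 31.3 m/s
Subgeostrophic (V < V_g = 50 m/s), as expected around a low.

31.3 m s⁻¹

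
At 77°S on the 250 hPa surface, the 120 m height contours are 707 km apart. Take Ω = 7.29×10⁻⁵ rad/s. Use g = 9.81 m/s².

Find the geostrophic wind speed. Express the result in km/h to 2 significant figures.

42 km/h

Coriolis parameter at 77°S:
f = 2Ω sin φ = 2 × 7.29×10⁻⁵ × sin 77° = 1.42×10⁻⁴ s⁻¹
Height gradient: |∂Z/∂n| = 120 m / 707000 m = 1.70×10⁻⁴
On a pressure surface, geostrophic balance gives V_g = (g/f)|∂Z/∂n|:
V_g = 9.81 × 1.70×10⁻⁴ / 1.42×10⁻⁴ = 11.7 m/s
Converting: 11.7 m/s × 3.6 = 42 km/h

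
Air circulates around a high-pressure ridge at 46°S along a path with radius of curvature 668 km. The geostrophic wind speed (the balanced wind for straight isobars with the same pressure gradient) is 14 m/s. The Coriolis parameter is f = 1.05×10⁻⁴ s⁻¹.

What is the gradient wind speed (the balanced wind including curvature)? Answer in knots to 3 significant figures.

37.6 knots

Around a high, pressure-gradient force acts outward with centrifugal, so Coriolis balances both:
fV = (1/ρ)|∂P/∂n| + V²/R  →  V² − fR·V + fR·V_g = 0
With fR = 1.05×10⁻⁴ × 668×10³ m = 70.1 m/s:
V = [fR − √((fR)² − 4 fR V_g)]/2 = [70.1 − √(70.1² − 4×70.1×14)]/2 = 19.3 m/s
Supergeostrophic (V > V_g = 14 m/s), as expected around a high.
Converting: 19.3 m/s × 1.944 = 37.6 knots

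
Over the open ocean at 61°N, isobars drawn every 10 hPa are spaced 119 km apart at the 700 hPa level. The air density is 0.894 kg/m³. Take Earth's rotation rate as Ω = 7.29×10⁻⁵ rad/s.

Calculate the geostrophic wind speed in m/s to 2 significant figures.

74 m/s

Coriolis parameter at 61°N:
f = 2Ω sin φ = 2 × 7.29×10⁻⁵ × sin 61° = 1.28×10⁻⁴ s⁻¹
Pressure gradient: |∂P/∂n| = 1000 Pa / 119000 m = 8.40×10⁻³ Pa/m
Geostrophic balance (pressure-gradient force = Coriolis force):
V_g = (1/(fρ)) |∂P/∂n| = 8.40×10⁻³ / (1.28×10⁻⁴ × 0.894) = 73.7 m/s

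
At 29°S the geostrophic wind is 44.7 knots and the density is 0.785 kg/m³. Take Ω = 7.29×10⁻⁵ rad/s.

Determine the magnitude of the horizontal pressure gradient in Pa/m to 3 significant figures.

Coriolis parameter at 29°S:
f = 2Ω sin φ = 2 × 7.29×10⁻⁵ × sin 29° = 7.07×10⁻⁵ s⁻¹
Wind speed in SI: 44.7 knots = 23.0 m/s
Geostrophic balance rearranged: |∂P/∂n| = f ρ V_g
|∂P/∂n| = 7.07×10⁻⁵ × 0.785 × 23.0 = 1.28×10⁻³ Pa/m

1.28×10⁻³ Pa/m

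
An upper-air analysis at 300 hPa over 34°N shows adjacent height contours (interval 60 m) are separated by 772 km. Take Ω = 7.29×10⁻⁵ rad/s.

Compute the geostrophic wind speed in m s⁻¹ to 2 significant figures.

Coriolis parameter at 34°N:
f = 2Ω sin φ = 2 × 7.29×10⁻⁵ × sin 34° = 8.15×10⁻⁵ s⁻¹
Height gradient: |∂Z/∂n| = 60 m / 772000 m = 7.77×10⁻⁵
On a pressure surface, geostrophic balance gives V_g = (g/f)|∂Z/∂n|:
V_g = 9.81 × 7.77×10⁻⁵ / 8.15×10⁻⁵ = 9.35 m/s

9.4 m s⁻¹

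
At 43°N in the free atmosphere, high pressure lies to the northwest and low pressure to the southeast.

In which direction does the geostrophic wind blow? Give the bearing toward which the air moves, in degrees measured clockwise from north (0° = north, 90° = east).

The pressure-gradient force points toward the southeast (bearing 135°).
Geostrophic balance: in the Northern Hemisphere the Coriolis force deflects motion to the right, so the geostrophic wind blows 90° to the right of the pressure-gradient force (low pressure on the left).
Rotating 135° by 90° clockwise gives 225° — the wind blows toward the southwest.

225°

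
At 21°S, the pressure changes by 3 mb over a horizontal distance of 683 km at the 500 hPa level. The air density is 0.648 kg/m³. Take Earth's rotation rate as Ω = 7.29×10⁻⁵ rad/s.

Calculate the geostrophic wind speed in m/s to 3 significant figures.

Coriolis parameter at 21°S:
f = 2Ω sin φ = 2 × 7.29×10⁻⁵ × sin 21° = 5.23×10⁻⁵ s⁻¹
Pressure gradient: |∂P/∂n| = 300 Pa / 683000 m = 4.39×10⁻⁴ Pa/m
Geostrophic balance (pressure-gradient force = Coriolis force):
V_g = (1/(fρ)) |∂P/∂n| = 4.39×10⁻⁴ / (5.23×10⁻⁵ × 0.648) = 13.0 m/s

13.0 m/s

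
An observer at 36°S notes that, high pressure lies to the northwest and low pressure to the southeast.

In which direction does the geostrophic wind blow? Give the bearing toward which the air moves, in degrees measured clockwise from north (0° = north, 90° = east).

045°

The pressure-gradient force points toward the southeast (bearing 135°).
Geostrophic balance: in the Southern Hemisphere the Coriolis force deflects motion to the left, so the geostrophic wind blows 90° to the left of the pressure-gradient force (low pressure on the right).
Rotating 135° by 90° counterclockwise gives 045° — the wind blows toward the northeast.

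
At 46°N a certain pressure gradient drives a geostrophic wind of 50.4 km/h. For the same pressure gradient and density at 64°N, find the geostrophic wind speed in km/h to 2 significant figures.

With the same pressure gradient and density, V_g ∝ 1/f ∝ 1/sin φ.
V₂ = V₁ · sin φ₁ / sin φ₂ = 50.4 × sin 46° / sin 64°
V₂ = 50.4 × 0.7193/0.8988 = 40 km/h

40 km/h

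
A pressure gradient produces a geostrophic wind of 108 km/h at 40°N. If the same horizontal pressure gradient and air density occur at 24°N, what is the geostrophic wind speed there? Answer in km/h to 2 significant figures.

With the same pressure gradient and density, V_g ∝ 1/f ∝ 1/sin φ.
V₂ = V₁ · sin φ₁ / sin φ₂ = 108 × sin 40° / sin 24°
V₂ = 108 × 0.6428/0.4067 = 170 km/h

170 km/h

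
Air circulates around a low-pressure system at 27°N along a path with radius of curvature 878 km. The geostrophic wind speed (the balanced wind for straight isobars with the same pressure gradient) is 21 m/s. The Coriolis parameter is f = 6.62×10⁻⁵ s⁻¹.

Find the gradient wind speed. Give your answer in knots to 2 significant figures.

Around a low, centrifugal force acts outward with Coriolis, so pressure-gradient force balances both:
(1/ρ)|∂P/∂n| = fV + V²/R  →  V² + fR·V − fR·V_g = 0
With fR = 6.62×10⁻⁵ × 878×10³ m = 58.1 m/s:
V = [−fR + √((fR)² + 4 fR V_g)]/2 = [−58.1 + √(58.1² + 4×58.1×21)]/2 = 16.4 m/s
Subgeostrophic (V < V_g = 21 m/s), as expected around a low.
Converting: 16.4 m/s × 1.944 = 32 knots

32 knots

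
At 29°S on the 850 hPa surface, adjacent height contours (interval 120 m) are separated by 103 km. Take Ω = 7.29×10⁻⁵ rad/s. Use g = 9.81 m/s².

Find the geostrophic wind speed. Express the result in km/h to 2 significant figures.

580 km/h

Coriolis parameter at 29°S:
f = 2Ω sin φ = 2 × 7.29×10⁻⁵ × sin 29° = 7.07×10⁻⁵ s⁻¹
Height gradient: |∂Z/∂n| = 120 m / 103000 m = 1.17×10⁻³
On a pressure surface, geostrophic balance gives V_g = (g/f)|∂Z/∂n|:
V_g = 9.81 × 1.17×10⁻³ / 7.07×10⁻⁵ = 162 m/s
Converting: 162 m/s × 3.6 = 580 km/h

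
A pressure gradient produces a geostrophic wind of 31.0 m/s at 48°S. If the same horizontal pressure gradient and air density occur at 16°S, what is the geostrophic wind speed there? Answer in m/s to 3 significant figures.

With the same pressure gradient and density, V_g ∝ 1/f ∝ 1/sin φ.
V₂ = V₁ · sin φ₁ / sin φ₂ = 31.0 × sin 48° / sin 16°
V₂ = 31.0 × 0.7431/0.2756 = 83.6 m/s

83.6 m/s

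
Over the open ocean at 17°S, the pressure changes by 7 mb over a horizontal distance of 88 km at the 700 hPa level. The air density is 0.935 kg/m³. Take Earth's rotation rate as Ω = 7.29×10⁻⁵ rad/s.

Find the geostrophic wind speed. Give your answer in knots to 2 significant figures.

Coriolis parameter at 17°S:
f = 2Ω sin φ = 2 × 7.29×10⁻⁵ × sin 17° = 4.26×10⁻⁵ s⁻¹
Pressure gradient: |∂P/∂n| = 700 Pa / 88000 m = 7.95×10⁻³ Pa/m
Geostrophic balance (pressure-gradient force = Coriolis force):
V_g = (1/(fρ)) |∂P/∂n| = 7.95×10⁻³ / (4.26×10⁻⁵ × 0.935) = 200 m/s
Converting: 200 m/s × 1.944 = 390 knots

390 knots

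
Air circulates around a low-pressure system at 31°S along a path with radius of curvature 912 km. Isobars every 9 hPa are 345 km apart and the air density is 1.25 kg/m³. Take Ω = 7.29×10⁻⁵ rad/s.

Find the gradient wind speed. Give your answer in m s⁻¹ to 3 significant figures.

Coriolis parameter at 31°S:
f = 2Ω sin φ = 2 × 7.29×10⁻⁵ × sin 31° = 7.51×10⁻⁵ s⁻¹
Pressure gradient: |∂P/∂n| = 900 Pa / 345000 m = 2.61×10⁻³ Pa/m
Geostrophic speed: V_g = |∂P/∂n|/(fρ) = 2.61×10⁻³/(7.51×10⁻⁵ × 1.25) = 27.8 m/s
Around a low, centrifugal force acts outward with Coriolis, so pressure-gradient force balances both:
(1/ρ)|∂P/∂n| = fV + V²/R  →  V² + fR·V − fR·V_g = 0
With fR = 7.51×10⁻⁵ × 912×10³ m = 68.5 m/s:
V = [−fR + √((fR)² + 4 fR V_g)]/2 = [−68.5 + √(68.5² + 4×68.5×27.8)]/2 = 21.2 m/s
Subgeostrophic (V < V_g = 27.8 m/s), as expected around a low.

21.2 m s⁻¹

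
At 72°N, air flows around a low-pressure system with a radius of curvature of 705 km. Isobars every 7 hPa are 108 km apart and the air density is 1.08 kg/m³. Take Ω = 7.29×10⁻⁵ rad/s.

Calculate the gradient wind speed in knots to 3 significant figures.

63.1 knots

Coriolis parameter at 72°N:
f = 2Ω sin φ = 2 × 7.29×10⁻⁵ × sin 72° = 1.39×10⁻⁴ s⁻¹
Pressure gradient: |∂P/∂n| = 700 Pa / 108000 m = 6.48×10⁻³ Pa/m
Geostrophic speed: V_g = |∂P/∂n|/(fρ) = 6.48×10⁻³/(1.39×10⁻⁴ × 1.08) = 43.3 m/s
Around a low, centrifugal force acts outward with Coriolis, so pressure-gradient force balances both:
(1/ρ)|∂P/∂n| = fV + V²/R  →  V² + fR·V − fR·V_g = 0
With fR = 1.39×10⁻⁴ × 705×10³ m = 97.8 m/s:
V = [−fR + √((fR)² + 4 fR V_g)]/2 = [−97.8 + √(97.8² + 4×97.8×43.3)]/2 = 32.5 m/s
Subgeostrophic (V < V_g = 43.3 m/s), as expected around a low.
Converting: 32.5 m/s × 1.944 = 63.1 knots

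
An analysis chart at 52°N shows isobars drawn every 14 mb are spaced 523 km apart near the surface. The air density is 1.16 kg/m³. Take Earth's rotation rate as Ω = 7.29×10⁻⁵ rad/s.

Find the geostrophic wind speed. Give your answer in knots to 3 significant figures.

39.0 knots

Coriolis parameter at 52°N:
f = 2Ω sin φ = 2 × 7.29×10⁻⁵ × sin 52° = 1.15×10⁻⁴ s⁻¹
Pressure gradient: |∂P/∂n| = 1400 Pa / 523000 m = 2.68×10⁻³ Pa/m
Geostrophic balance (pressure-gradient force = Coriolis force):
V_g = (1/(fρ)) |∂P/∂n| = 2.68×10⁻³ / (1.15×10⁻⁴ × 1.16) = 20.1 m/s
Converting: 20.1 m/s × 1.944 = 39.0 knots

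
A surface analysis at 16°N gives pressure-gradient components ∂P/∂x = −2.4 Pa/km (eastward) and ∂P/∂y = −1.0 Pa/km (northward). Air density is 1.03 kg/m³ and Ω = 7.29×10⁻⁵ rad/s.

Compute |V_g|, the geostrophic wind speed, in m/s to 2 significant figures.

63 m/s

Coriolis parameter at 16°N:
f = 2Ω sin φ = 2 × 7.29×10⁻⁵ × sin 16° = 4.02×10⁻⁵ s⁻¹
Component geostrophic relations (x east, y north):
u_g = −(1/(fρ)) ∂P/∂y,  v_g = (1/(fρ)) ∂P/∂x
u_g = −(−1.0×10⁻³)/(4.02×10⁻⁵ × 1.03) = 24.2 m/s;  v_g = (−2.4×10⁻³)/(4.02×10⁻⁵ × 1.03) = −58.0 m/s
|V_g| = √(u_g² + v_g²) = 62.8 m/s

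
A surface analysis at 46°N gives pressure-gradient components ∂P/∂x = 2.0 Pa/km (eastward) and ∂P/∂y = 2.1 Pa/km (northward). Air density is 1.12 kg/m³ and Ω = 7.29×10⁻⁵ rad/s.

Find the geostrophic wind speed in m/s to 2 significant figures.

25 m/s

Coriolis parameter at 46°N:
f = 2Ω sin φ = 2 × 7.29×10⁻⁵ × sin 46° = 1.05×10⁻⁴ s⁻¹
Component geostrophic relations (x east, y north):
u_g = −(1/(fρ)) ∂P/∂y,  v_g = (1/(fρ)) ∂P/∂x
u_g = −(2.1×10⁻³)/(1.05×10⁻⁴ × 1.12) = −17.9 m/s;  v_g = (2.0×10⁻³)/(1.05×10⁻⁴ × 1.12) = 17.0 m/s
|V_g| = √(u_g² + v_g²) = 24.7 m/s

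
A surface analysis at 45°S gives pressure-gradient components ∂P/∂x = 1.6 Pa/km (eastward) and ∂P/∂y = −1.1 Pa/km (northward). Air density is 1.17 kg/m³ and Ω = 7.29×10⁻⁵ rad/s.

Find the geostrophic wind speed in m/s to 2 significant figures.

16 m/s

Coriolis parameter at 45°S:
f = 2Ω sin φ = 2 × 7.29×10⁻⁵ × sin 45° = 1.03×10⁻⁴ s⁻¹
In the Southern Hemisphere f is negative: f = −1.03×10⁻⁴ s⁻¹.
Component geostrophic relations (x east, y north):
u_g = −(1/(fρ)) ∂P/∂y,  v_g = (1/(fρ)) ∂P/∂x
u_g = −(−1.1×10⁻³)/(−1.03×10⁻⁴ × 1.17) = −9.12 m/s;  v_g = (1.6×10⁻³)/(−1.03×10⁻⁴ × 1.17) = −13.3 m/s
|V_g| = √(u_g² + v_g²) = 16.1 m/s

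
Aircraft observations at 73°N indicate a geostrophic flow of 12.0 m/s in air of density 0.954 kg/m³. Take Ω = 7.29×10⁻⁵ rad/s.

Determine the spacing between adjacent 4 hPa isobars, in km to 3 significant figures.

251 km

Coriolis parameter at 73°N:
f = 2Ω sin φ = 2 × 7.29×10⁻⁵ × sin 73° = 1.39×10⁻⁴ s⁻¹
Geostrophic balance rearranged: |∂P/∂n| = f ρ V_g
|∂P/∂n| = 1.39×10⁻⁴ × 0.954 × 12.0 = 1.60×10⁻³ Pa/m
Isobar spacing: Δn = ΔP/|∂P/∂n| = 400 Pa / 1.60×10⁻³ Pa/m = 250597 m ≈ 251 km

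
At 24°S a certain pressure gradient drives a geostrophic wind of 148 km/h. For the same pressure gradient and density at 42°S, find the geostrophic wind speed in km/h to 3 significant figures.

With the same pressure gradient and density, V_g ∝ 1/f ∝ 1/sin φ.
V₂ = V₁ · sin φ₁ / sin φ₂ = 148 × sin 24° / sin 42°
V₂ = 148 × 0.4067/0.6691 = 90.0 km/h

90.0 km/h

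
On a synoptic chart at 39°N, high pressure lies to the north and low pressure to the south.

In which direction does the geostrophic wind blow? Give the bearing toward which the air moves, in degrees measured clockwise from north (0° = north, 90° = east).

270°

The pressure-gradient force points toward the south (bearing 180°).
Geostrophic balance: in the Northern Hemisphere the Coriolis force deflects motion to the right, so the geostrophic wind blows 90° to the right of the pressure-gradient force (low pressure on the left).
Rotating 180° by 90° clockwise gives 270° — the wind blows toward the west.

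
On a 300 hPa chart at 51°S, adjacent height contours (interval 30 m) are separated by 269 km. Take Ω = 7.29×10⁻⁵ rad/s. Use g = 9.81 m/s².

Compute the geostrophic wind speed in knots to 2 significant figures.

Coriolis parameter at 51°S:
f = 2Ω sin φ = 2 × 7.29×10⁻⁵ × sin 51° = 1.13×10⁻⁴ s⁻¹
Height gradient: |∂Z/∂n| = 30 m / 269000 m = 1.12×10⁻⁴
On a pressure surface, geostrophic balance gives V_g = (g/f)|∂Z/∂n|:
V_g = 9.81 × 1.12×10⁻⁴ / 1.13×10⁻⁴ = 9.66 m/s
Converting: 9.66 m/s × 1.944 = 19 knots

19 knots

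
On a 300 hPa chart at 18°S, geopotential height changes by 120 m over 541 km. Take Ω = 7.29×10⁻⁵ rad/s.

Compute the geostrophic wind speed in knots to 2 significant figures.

94 knots

Coriolis parameter at 18°S:
f = 2Ω sin φ = 2 × 7.29×10⁻⁵ × sin 18° = 4.51×10⁻⁵ s⁻¹
Height gradient: |∂Z/∂n| = 120 m / 541000 m = 2.22×10⁻⁴
On a pressure surface, geostrophic balance gives V_g = (g/f)|∂Z/∂n|:
V_g = 9.81 × 2.22×10⁻⁴ / 4.51×10⁻⁵ = 48.3 m/s
Converting: 48.3 m/s × 1.944 = 94 knots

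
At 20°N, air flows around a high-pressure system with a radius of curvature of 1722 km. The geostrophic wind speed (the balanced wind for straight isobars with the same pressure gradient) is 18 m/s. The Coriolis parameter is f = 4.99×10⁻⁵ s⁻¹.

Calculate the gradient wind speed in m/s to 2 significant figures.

26 m/s

Around a high, pressure-gradient force acts outward with centrifugal, so Coriolis balances both:
fV = (1/ρ)|∂P/∂n| + V²/R  →  V² − fR·V + fR·V_g = 0
With fR = 4.99×10⁻⁵ × 1722×10³ m = 85.9 m/s:
V = [fR − √((fR)² − 4 fR V_g)]/2 = [85.9 − √(85.9² − 4×85.9×18)]/2 = 25.7 m/s
Supergeostrophic (V > V_g = 18 m/s), as expected around a high.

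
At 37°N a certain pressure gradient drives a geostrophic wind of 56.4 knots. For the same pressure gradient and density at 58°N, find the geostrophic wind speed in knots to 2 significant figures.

With the same pressure gradient and density, V_g ∝ 1/f ∝ 1/sin φ.
V₂ = V₁ · sin φ₁ / sin φ₂ = 56.4 × sin 37° / sin 58°
V₂ = 56.4 × 0.6018/0.8480 = 40 knots

40 knots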